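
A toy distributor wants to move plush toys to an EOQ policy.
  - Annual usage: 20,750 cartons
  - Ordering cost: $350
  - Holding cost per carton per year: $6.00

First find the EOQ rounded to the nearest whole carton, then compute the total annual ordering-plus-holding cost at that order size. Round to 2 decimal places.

2DS/H = 2·20,750·350/6 = 2,420,833.33
EOQ = √2,420,833.33 ≈ 1,555.90 → Q = 1,556 cartons
Ordering: D/Q × S = 20,750/1,556 × $350 = $4,667.42
Holding:  Q/2 × H = 1,556/2 × $6 = $4,668.00
Total = $4,667.42 + $4,668.00 = $9,335.42

$9,335.42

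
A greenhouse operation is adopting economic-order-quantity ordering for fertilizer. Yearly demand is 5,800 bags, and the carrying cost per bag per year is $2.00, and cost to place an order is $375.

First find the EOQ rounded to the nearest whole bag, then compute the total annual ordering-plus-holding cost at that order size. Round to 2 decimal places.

$2,949.58

Q* = √(2·D·S / H) = √(2·5,800·375 / 2) = √2,175,000.0 ≈ 1,474.79 → Q = 1,475 bags
Orders/yr = 5,800/1,475 = 3.932; ordering cost = 3.932 × $375 = $1,474.58
Average inventory = 1,475/2 = 737.5; holding cost = 737.5 × $2 = $1,475.00
Total = $1,474.58 + $1,475.00 = $2,949.58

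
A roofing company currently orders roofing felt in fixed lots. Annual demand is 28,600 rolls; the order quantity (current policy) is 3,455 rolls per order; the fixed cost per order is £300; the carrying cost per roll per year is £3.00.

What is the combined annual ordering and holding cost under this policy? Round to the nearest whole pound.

£7,666

Ordering: D/Q × S = 28,600/3,455 × £300 = £2,483.36
Holding:  Q/2 × H = 3,455/2 × £3 = £5,182.50
Total = £2,483.36 + £5,182.50 = £7,665.86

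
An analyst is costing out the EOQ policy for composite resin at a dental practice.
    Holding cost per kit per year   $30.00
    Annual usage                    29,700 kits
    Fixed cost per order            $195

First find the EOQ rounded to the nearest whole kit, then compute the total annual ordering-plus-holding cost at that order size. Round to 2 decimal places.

Optimal lot size Q* = (2 × 29,700 × $195 / $30)^½ ≈ 621.37 → Q = 621 kits
Ordering: D/Q × S = 29,700/621 × $195 = $9,326.09
Holding:  Q/2 × H = 621/2 × $30 = $9,315.00
Total = $9,326.09 + $9,315.00 = $18,641.09

$18,641.09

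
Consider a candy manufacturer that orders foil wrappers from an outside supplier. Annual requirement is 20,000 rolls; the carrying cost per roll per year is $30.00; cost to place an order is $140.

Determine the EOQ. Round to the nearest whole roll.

432 rolls

Optimal lot size Q* = (2 × 20,000 × $140 / $30)^½ ≈ 432.05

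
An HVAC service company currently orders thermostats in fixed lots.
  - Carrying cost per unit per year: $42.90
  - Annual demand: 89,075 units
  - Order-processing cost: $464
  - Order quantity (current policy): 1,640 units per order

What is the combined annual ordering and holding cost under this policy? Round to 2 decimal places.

$60,379.71

Annual ordering cost = (D/Q)·S = (89,075/1,640) × 464 = $25,201.71
Annual holding cost  = (Q/2)·H = (1,640/2) × 42.9 = $35,178.00
Total = $25,201.71 + $35,178.00 = $60,379.71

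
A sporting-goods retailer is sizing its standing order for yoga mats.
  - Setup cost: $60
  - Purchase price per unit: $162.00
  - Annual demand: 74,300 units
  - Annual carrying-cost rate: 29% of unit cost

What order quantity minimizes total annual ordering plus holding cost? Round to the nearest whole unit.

436 units

Carrying cost H = $162 × 29% = $46.9800/unit/yr
EOQ = √(2DS/H) = √(2 × 74,300 × 60 / 46.98)
    = √(189,782.89) ≈ 435.64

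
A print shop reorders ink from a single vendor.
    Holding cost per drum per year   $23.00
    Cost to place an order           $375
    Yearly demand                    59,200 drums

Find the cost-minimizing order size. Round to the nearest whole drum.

2DS/H = 2·59,200·375/23 = 1,930,434.78
EOQ = √1,930,434.78 ≈ 1,389.40

1,389 drums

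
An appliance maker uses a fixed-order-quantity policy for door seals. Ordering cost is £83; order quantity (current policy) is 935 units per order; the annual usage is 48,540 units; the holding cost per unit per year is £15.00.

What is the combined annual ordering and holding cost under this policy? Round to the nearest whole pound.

Orders/yr = 48,540/935 = 51.914; ordering cost = 51.914 × £83 = £4,308.90
Average inventory = 935/2 = 467.5; holding cost = 467.5 × £15 = £7,012.50
Total = £4,308.90 + £7,012.50 = £11,321.40

£11,321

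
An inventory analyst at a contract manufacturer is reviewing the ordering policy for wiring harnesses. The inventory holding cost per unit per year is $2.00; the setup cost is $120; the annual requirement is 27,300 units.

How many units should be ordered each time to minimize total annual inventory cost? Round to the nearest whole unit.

2DS/H = 2·27,300·120/2 = 3,276,000.00
EOQ = √3,276,000.00 ≈ 1,809.97

1,810 units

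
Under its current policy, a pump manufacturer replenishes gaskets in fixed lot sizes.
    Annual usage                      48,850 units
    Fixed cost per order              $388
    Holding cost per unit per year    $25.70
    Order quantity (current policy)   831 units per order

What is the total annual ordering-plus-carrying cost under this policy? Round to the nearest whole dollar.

Orders/yr = 48,850/831 = 58.785; ordering cost = 58.785 × $388 = $22,808.42
Average inventory = 831/2 = 415.5; holding cost = 415.5 × $25.7 = $10,678.35
Total = $22,808.42 + $10,678.35 = $33,486.77

$33,487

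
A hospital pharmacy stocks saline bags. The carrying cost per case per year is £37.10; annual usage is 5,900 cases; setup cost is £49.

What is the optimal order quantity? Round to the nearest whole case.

2DS/H = 2·5,900·49/37.1 = 15,584.91
EOQ = √15,584.91 ≈ 124.84

125 cases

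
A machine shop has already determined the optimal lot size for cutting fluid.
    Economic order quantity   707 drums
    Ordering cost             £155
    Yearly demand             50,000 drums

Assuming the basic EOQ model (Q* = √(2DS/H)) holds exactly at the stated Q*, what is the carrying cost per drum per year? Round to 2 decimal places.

£31.01

Since Q* = (2DS/H)^½, squaring gives Q*²·H = 2DS.
H = 2DS / Q² = 2 × 50,000 × 155 / 707² = 31.0094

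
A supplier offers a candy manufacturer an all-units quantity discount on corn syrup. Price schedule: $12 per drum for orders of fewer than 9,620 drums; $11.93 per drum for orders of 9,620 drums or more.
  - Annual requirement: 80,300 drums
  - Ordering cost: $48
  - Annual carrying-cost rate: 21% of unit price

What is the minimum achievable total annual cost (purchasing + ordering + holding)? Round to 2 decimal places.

H₁ = 21%×$12 = $2.5200;  H₂ = 21%×$11.93 = $2.5053
EOQ₁ = √(2×80,300×48/2.5200) = 1,749.01  (< 9,620, feasible at tier 1)
EOQ₂ = √(2×80,300×48/2.5053) = 1,754.14  (< 9,620 → use Q = 9,620 at tier-2 price)
TC(tier 1 (EOQ₁), Q≈1,749.0) = $968,007.51
TC(tier 2, Q≈9,620.0) = $970,430.16
Minimum at tier 1 (EOQ₁): $968,007.51

$968,007.51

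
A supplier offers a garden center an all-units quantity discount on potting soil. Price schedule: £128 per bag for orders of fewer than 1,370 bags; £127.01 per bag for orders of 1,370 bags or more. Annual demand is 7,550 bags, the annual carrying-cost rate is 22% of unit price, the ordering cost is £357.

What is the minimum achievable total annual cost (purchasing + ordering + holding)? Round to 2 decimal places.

H₁ = 22%×£128 = £28.1600;  H₂ = 22%×£127.01 = £27.9422
EOQ₁ = √(2×7,550×357/28.1600) = 437.53  (< 1,370, feasible at tier 1)
EOQ₂ = √(2×7,550×357/27.9422) = 439.23  (< 1,370 → use Q = 1,370 at tier-2 price)
TC(tier 1 (EOQ₁), Q≈437.5) = £978,720.80
TC(tier 2, Q≈1,370.0) = £980,033.32
Minimum at tier 1 (EOQ₁): £978,720.80

£978,720.80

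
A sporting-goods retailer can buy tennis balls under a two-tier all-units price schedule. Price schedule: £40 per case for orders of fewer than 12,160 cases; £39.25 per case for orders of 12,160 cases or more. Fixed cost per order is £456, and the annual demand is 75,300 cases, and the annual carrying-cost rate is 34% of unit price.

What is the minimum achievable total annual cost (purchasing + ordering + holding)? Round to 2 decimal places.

£3,039,486.35

H₁ = 34%×£40 = £13.6000;  H₂ = 34%×£39.25 = £13.3450
EOQ₁ = √(2×75,300×456/13.6000) = 2,247.12  (< 12,160, feasible at tier 1)
EOQ₂ = √(2×75,300×456/13.3450) = 2,268.48  (< 12,160 → use Q = 12,160 at tier-2 price)
TC(tier 1 (EOQ₁), Q≈2,247.1) = £3,042,560.77
TC(tier 2, Q≈12,160.0) = £3,039,486.35
Minimum at tier 2: £3,039,486.35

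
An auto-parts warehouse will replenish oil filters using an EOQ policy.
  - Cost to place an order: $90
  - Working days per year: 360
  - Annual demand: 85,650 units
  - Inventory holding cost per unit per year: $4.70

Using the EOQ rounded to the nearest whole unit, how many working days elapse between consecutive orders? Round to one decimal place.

2DS/H = 2·85,650·90/4.7 = 3,280,212.77
EOQ = √3,280,212.77 ≈ 1,811.14 → Q = 1,811 units
Cycle time = (working days × Q)/D = (360 × 1,811) / 85,650 = 7.612 days

7.6 days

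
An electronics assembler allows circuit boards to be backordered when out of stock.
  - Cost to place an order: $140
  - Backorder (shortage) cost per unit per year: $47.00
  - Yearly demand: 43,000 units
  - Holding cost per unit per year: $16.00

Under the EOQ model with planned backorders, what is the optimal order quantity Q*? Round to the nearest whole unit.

1,004 units

Q* = √(2DS/H) · √((H + b)/b)
   = √(2 × 43,000 × 140 / 16) · √((16 + 47) / 47)
   = 867.468 × 1.1578 ≈ 1,004.33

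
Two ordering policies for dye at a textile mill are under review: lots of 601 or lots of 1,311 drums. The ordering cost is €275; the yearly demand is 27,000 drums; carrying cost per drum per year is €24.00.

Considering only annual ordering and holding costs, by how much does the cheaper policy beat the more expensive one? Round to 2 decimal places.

TC(Q) = (D/Q)S + (Q/2)H
TC(601) = (27,000/601)×275 + (601/2)×24 = €19,566.41
TC(1,311) = (27,000/1,311)×275 + (1,311/2)×24 = €21,395.62
Cheaper: Q = 601.  Difference = €1,829.21

€1,829.21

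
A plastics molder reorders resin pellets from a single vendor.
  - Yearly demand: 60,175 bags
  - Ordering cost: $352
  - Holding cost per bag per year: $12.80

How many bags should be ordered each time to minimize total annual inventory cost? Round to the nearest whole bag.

1,819 bags

Optimal lot size Q* = (2 × 60,175 × $352 / $12.8)^½ ≈ 1,819.24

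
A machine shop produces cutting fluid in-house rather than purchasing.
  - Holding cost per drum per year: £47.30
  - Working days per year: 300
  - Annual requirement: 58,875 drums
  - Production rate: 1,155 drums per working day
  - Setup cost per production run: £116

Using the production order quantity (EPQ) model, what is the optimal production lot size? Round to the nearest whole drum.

Daily demand d = 58,875/300 = 196.250; p = 1155; 1 − d/p = 0.83009
EPQ = √(2DS / (H(1 − d/p)))
    = √(2 × 58,875 × 116 / (47.3 × 0.83009)) ≈ 589.82

590 drums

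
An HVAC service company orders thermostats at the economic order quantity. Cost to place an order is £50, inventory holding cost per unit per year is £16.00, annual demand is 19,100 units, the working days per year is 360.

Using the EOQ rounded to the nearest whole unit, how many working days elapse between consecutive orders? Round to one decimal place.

2DS/H = 2·19,100·50/16 = 119,375.00
EOQ = √119,375.00 ≈ 345.51 → Q = 346 units
Days between orders = 360 / (D/Q) = 360 / 55.202 ≈ 6.521

6.5 days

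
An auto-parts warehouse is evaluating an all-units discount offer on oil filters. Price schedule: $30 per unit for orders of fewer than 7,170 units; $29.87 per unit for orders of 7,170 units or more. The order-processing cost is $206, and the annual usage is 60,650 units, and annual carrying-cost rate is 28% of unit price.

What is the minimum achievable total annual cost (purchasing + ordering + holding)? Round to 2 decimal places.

H₁ = 28%×$30 = $8.4000;  H₂ = 28%×$29.87 = $8.3636
EOQ₁ = √(2×60,650×206/8.4000) = 1,724.74  (< 7,170, feasible at tier 1)
EOQ₂ = √(2×60,650×206/8.3636) = 1,728.49  (< 7,170 → use Q = 7,170 at tier-2 price)
TC(tier 1 (EOQ₁), Q≈1,724.7) = $1,833,987.84
TC(tier 2, Q≈7,170.0) = $1,843,341.53
Minimum at tier 1 (EOQ₁): $1,833,987.84

$1,833,987.84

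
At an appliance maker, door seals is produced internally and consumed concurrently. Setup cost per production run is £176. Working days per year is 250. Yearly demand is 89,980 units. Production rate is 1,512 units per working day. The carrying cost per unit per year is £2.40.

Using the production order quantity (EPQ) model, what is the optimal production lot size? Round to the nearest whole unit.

4,162 units

Daily demand d = 89,980/250 = 359.920; p = 1512; 1 − d/p = 0.76196
EPQ = √(2DS / (H(1 − d/p)))
    = √(2 × 89,980 × 176 / (2.4 × 0.76196)) ≈ 4,161.72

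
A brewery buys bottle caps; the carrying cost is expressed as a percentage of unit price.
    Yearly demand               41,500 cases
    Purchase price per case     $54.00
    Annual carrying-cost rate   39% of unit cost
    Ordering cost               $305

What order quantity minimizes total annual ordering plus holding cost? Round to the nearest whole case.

Holding cost per case per year: H = 39% × $54 = $21.0600
Q* = √(2·D·S / H) = √(2·41,500·305 / 21.06) = √1,202,041.8 ≈ 1,096.38

1,096 cases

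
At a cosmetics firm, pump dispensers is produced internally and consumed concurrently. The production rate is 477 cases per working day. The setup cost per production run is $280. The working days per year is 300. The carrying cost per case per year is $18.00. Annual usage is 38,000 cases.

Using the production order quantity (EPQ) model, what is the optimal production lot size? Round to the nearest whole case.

Daily demand d = 38,000/300 = 126.667; p = 477; 1 − d/p = 0.73445
EPQ = √(2DS / (H(1 − d/p)))
    = √(2 × 38,000 × 280 / (18 × 0.73445)) ≈ 1,268.73

1,269 cases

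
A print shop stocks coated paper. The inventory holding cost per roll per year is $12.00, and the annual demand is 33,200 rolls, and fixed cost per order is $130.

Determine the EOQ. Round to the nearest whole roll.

2DS/H = 2·33,200·130/12 = 719,333.33
EOQ = √719,333.33 ≈ 848.14

848 rolls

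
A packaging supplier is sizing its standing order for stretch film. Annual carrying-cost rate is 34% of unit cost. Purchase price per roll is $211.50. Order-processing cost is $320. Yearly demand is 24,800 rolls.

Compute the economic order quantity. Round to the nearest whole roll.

470 rolls

Holding cost per roll per year: H = 34% × $211.5 = $71.9100
Optimal lot size Q* = (2 × 24,800 × $320 / $71.91)^½ ≈ 469.81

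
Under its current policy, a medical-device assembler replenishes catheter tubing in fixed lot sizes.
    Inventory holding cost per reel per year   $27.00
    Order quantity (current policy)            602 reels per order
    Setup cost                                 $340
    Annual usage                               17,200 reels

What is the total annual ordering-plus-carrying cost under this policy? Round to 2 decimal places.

$17,841.29

Orders/yr = 17,200/602 = 28.571; ordering cost = 28.571 × $340 = $9,714.29
Average inventory = 602/2 = 301; holding cost = 301 × $27 = $8,127.00
Total = $9,714.29 + $8,127.00 = $17,841.29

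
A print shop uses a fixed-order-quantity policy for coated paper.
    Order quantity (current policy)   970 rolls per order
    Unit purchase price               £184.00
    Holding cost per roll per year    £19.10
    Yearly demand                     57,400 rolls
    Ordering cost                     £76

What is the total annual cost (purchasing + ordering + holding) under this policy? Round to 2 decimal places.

Ordering: D/Q × S = 57,400/970 × £76 = £4,497.32
Holding:  Q/2 × H = 970/2 × £19.1 = £9,263.50
Purchase cost = D·C = 57,400 × 184 = £10,561,600.00
Total = £4,497.32 + £9,263.50 + £10,561,600.00 = £10,575,360.82

£10,575,360.82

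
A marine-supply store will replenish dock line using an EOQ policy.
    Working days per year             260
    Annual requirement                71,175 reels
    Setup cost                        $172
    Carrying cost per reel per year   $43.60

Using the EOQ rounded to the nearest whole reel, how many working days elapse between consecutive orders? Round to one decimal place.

2.7 days

Optimal lot size Q* = (2 × 71,175 × $172 / $43.6)^½ ≈ 749.38 → Q = 749 reels
Days between orders = 260 / (D/Q) = 260 / 95.027 ≈ 2.736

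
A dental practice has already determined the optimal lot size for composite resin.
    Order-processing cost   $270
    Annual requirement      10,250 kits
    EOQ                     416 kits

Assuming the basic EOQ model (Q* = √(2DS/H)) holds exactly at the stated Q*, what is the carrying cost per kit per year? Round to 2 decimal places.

EOQ relation: Q² = 2DS/H, so rearrange for the unknown.
H = 2DS / Q² = 2 × 10,250 × 270 / 416² = 31.9839

$31.98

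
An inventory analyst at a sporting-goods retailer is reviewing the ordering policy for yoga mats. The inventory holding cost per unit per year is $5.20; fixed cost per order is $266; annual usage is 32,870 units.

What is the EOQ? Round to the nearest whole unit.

1,834 units

Q* = √(2·D·S / H) = √(2·32,870·266 / 5.2) = √3,362,853.8 ≈ 1,833.81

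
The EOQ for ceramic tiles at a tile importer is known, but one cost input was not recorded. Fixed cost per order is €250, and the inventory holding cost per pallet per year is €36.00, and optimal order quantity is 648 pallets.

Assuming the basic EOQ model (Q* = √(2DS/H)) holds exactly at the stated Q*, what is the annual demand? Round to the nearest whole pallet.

30,233 pallets per year

Since Q* = (2DS/H)^½, squaring gives Q*²·H = 2DS.
D = Q²H / (2S) = 648² × 36 / (2 × 250) = 30,233.09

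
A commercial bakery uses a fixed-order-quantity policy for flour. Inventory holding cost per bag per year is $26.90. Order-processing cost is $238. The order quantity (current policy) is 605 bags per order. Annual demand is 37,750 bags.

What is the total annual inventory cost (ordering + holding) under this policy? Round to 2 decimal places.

Orders/yr = 37,750/605 = 62.397; ordering cost = 62.397 × $238 = $14,850.41
Average inventory = 605/2 = 302.5; holding cost = 302.5 × $26.9 = $8,137.25
Total = $14,850.41 + $8,137.25 = $22,987.66

$22,987.66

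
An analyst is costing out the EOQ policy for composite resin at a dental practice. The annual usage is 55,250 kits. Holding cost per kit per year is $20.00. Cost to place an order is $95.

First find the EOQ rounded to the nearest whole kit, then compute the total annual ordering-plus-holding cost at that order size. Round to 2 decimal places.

$14,489.65

Q* = √(2·D·S / H) = √(2·55,250·95 / 20) = √524,875.0 ≈ 724.48 → Q = 724 kits
Ordering: D/Q × S = 55,250/724 × $95 = $7,249.65
Holding:  Q/2 × H = 724/2 × $20 = $7,240.00
Total = $7,249.65 + $7,240.00 = $14,489.65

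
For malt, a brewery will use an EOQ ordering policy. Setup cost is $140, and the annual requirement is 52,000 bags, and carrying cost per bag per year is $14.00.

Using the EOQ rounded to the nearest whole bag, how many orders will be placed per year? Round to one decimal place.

51.0 orders per year

Q* = √(2·D·S / H) = √(2·52,000·140 / 14) = √1,040,000.0 ≈ 1,019.80 → Q = 1,020
N = D/Q = 52,000/1,020 ≈ 50.980 orders/yr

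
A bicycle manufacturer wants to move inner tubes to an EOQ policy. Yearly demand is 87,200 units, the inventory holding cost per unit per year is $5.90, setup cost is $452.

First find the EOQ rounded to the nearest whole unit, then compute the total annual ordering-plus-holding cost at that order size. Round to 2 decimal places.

$21,565.94

EOQ = √(2DS/H) = √(2 × 87,200 × 452 / 5.9)
    = √(13,360,813.56) ≈ 3,655.24 → Q = 3,655 units
Orders/yr = 87,200/3,655 = 23.858; ordering cost = 23.858 × $452 = $10,783.69
Average inventory = 3,655/2 = 1827.5; holding cost = 1827.5 × $5.9 = $10,782.25
Total = $10,783.69 + $10,782.25 = $21,565.94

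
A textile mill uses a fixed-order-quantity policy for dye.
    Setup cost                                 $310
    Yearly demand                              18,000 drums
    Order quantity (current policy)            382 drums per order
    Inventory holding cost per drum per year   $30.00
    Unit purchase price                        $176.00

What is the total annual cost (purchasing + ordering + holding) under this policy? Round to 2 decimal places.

$3,188,337.33

Orders/yr = 18,000/382 = 47.120; ordering cost = 47.120 × $310 = $14,607.33
Average inventory = 382/2 = 191; holding cost = 191 × $30 = $5,730.00
Purchase cost = D·C = 18,000 × 176 = $3,168,000.00
Total = $14,607.33 + $5,730.00 + $3,168,000.00 = $3,188,337.33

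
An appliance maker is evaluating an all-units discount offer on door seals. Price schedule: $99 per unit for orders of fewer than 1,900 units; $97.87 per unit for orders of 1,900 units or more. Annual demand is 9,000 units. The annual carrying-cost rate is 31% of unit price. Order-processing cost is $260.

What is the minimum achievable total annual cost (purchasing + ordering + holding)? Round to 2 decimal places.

H₁ = 31%×$99 = $30.6900;  H₂ = 31%×$97.87 = $30.3397
EOQ₁ = √(2×9,000×260/30.6900) = 390.50  (< 1,900, feasible at tier 1)
EOQ₂ = √(2×9,000×260/30.3397) = 392.75  (< 1,900 → use Q = 1,900 at tier-2 price)
TC(tier 1 (EOQ₁), Q≈390.5) = $902,984.54
TC(tier 2, Q≈1,900.0) = $910,884.29
Minimum at tier 1 (EOQ₁): $902,984.54

$902,984.54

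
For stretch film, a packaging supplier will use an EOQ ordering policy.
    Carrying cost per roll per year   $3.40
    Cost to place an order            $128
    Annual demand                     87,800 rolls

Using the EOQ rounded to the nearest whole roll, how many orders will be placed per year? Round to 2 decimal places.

34.15 orders per year

Q* = √(2·D·S / H) = √(2·87,800·128 / 3.4) = √6,610,823.5 ≈ 2,571.15 → Q = 2,571
Orders per year = D/Q = 87,800 / 2,571 = 34.150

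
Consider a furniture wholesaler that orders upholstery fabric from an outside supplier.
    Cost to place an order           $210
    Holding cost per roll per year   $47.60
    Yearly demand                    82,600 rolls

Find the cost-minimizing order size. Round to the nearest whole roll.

854 rolls

EOQ = √(2DS/H) = √(2 × 82,600 × 210 / 47.6)
    = √(728,823.53) ≈ 853.71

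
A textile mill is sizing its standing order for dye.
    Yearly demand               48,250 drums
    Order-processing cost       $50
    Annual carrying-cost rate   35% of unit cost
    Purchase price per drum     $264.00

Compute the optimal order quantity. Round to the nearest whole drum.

Carrying cost H = $264 × 35% = $92.4000/drum/yr
Q* = √(2·D·S / H) = √(2·48,250·50 / 92.4) = √52,218.6 ≈ 228.51

229 drums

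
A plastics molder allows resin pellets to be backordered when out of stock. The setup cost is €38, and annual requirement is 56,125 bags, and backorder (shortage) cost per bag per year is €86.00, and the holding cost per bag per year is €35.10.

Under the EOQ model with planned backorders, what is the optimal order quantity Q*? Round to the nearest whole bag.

414 bags

Basic EOQ = √(2·56,125·38/35.1) = 348.603
Backorder adjustment √((H+b)/b) = √((35.1+86)/86) = 1.1867
Q* = 348.603 × 1.1867 ≈ 413.67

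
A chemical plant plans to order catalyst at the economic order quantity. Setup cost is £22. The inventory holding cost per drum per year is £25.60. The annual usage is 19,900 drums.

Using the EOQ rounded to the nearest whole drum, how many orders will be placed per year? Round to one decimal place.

107.6 orders per year

Q* = √(2·D·S / H) = √(2·19,900·22 / 25.6) = √34,203.1 ≈ 184.94 → Q = 185
Orders per year = D/Q = 19,900 / 185 = 107.568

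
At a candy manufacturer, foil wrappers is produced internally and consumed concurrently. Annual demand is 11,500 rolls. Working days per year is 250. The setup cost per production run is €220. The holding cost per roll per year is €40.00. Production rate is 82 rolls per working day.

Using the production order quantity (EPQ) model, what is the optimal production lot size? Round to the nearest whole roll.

d = 11,500/250 = 46.0000 rolls/day;  effective holding cost H(1 − d/p) = 40·(1 − 46.0000/82) = 17.56098
Q* = √(2DS / H_eff) = √(2·11,500·220 / 17.56098) ≈ 536.79

537 rolls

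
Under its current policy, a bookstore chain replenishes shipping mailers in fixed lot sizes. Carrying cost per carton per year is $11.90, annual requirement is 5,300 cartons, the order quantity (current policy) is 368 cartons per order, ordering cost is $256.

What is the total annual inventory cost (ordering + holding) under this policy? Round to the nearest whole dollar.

Orders/yr = 5,300/368 = 14.402; ordering cost = 14.402 × $256 = $3,686.96
Average inventory = 368/2 = 184; holding cost = 184 × $11.9 = $2,189.60
Total = $3,686.96 + $2,189.60 = $5,876.56

$5,877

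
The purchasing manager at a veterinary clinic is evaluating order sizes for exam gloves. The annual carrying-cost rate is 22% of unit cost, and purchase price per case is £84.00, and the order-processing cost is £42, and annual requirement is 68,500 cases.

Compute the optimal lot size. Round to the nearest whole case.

558 cases

Carrying cost H = £84 × 22% = £18.4800/case/yr
Q* = √(2·D·S / H) = √(2·68,500·42 / 18.48) = √311,363.6 ≈ 558.00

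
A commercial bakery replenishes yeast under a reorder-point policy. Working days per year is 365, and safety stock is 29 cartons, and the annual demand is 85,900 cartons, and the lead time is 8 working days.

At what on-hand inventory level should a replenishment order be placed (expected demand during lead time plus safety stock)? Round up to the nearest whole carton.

Daily demand d = 85,900 / 365 = 235.342 cartons/day
Demand during lead time = 235.342 × 8 = 1,882.74
Reorder point = 1,882.74 + 29 = 1,911.74 → round up

1,912 cartons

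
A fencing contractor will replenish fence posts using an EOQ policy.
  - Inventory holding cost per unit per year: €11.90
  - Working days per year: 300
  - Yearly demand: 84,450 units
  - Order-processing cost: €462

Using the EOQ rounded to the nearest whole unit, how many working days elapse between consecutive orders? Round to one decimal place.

9.1 days

2DS/H = 2·84,450·462/11.9 = 6,557,294.12
EOQ = √6,557,294.12 ≈ 2,560.72 → Q = 2,561 units
Cycle time = (working days × Q)/D = (300 × 2,561) / 84,450 = 9.098 days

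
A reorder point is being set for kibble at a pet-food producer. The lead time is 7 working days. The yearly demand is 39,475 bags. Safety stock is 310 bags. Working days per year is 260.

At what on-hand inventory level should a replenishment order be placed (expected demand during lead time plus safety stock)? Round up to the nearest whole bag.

1,373 bags

Daily demand d = 39,475 / 260 = 151.827 bags/day
Demand during lead time = 151.827 × 7 = 1,062.79
Reorder point = 1,062.79 + 310 = 1,372.79 → round up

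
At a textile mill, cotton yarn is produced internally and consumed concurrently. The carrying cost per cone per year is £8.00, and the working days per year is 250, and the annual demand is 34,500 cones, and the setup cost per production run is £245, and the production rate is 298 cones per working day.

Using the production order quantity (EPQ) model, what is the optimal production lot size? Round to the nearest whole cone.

d = 34,500/250 = 138.0000 cones/day;  effective holding cost H(1 − d/p) = 8·(1 − 138.0000/298) = 4.29530
Q* = √(2DS / H_eff) = √(2·34,500·245 / 4.29530) ≈ 1,983.86

1,984 cones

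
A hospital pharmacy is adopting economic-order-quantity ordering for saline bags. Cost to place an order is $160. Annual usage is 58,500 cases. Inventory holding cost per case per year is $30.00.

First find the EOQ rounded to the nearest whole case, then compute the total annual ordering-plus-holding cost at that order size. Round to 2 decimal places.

Optimal lot size Q* = (2 × 58,500 × $160 / $30)^½ ≈ 789.94 → Q = 790 cases
Ordering: D/Q × S = 58,500/790 × $160 = $11,848.10
Holding:  Q/2 × H = 790/2 × $30 = $11,850.00
Total = $11,848.10 + $11,850.00 = $23,698.10

$23,698.10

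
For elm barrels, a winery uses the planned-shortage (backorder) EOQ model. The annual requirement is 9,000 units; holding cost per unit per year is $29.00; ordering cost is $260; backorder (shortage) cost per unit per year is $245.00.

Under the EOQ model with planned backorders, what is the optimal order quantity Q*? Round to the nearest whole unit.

Q* = √(2DS/H) · √((H + b)/b)
   = √(2 × 9,000 × 260 / 29) · √((29 + 245) / 245)
   = 401.720 × 1.0575 ≈ 424.83

425 units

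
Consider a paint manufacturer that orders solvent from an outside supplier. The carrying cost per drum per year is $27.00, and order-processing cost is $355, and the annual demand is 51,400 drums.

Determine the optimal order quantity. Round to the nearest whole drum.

1,163 drums

EOQ = √(2DS/H) = √(2 × 51,400 × 355 / 27)
    = √(1,351,629.63) ≈ 1,162.60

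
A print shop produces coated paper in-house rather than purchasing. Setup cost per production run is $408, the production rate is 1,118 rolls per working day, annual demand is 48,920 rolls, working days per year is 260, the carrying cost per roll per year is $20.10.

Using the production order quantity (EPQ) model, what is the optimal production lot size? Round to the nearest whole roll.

1,545 rolls

d = 48,920/260 = 188.1538 rolls/day;  effective holding cost H(1 − d/p) = 20.1·(1 − 188.1538/1118) = 16.71727
Q* = √(2DS / H_eff) = √(2·48,920·408 / 16.71727) ≈ 1,545.27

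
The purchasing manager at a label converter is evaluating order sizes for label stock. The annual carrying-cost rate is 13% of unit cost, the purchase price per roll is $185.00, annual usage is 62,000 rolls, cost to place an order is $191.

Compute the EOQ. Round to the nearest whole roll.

Carrying cost H = $185 × 13% = $24.0500/roll/yr
EOQ = √(2DS/H) = √(2 × 62,000 × 191 / 24.05)
    = √(984,781.70) ≈ 992.36

992 rolls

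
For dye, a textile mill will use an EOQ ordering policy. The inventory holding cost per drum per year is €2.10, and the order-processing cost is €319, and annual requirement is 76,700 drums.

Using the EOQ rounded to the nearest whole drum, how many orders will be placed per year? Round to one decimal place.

Optimal lot size Q* = (2 × 76,700 × €319 / €2.1)^½ ≈ 4,827.23 → Q = 4,827
Orders per year = D/Q = 76,700 / 4,827 = 15.890

15.9 orders per year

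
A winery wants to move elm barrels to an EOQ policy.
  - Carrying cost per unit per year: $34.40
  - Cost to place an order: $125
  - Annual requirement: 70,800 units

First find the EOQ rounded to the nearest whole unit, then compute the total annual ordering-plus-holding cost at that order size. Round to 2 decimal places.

$24,675.50

Q* = √(2·D·S / H) = √(2·70,800·125 / 34.4) = √514,534.9 ≈ 717.31 → Q = 717 units
Orders/yr = 70,800/717 = 98.745; ordering cost = 98.745 × $125 = $12,343.10
Average inventory = 717/2 = 358.5; holding cost = 358.5 × $34.4 = $12,332.40
Total = $12,343.10 + $12,332.40 = $24,675.50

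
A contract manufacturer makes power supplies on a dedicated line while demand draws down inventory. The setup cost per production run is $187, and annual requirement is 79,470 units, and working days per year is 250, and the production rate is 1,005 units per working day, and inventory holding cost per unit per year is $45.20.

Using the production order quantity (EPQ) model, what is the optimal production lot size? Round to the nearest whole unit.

Daily demand d = 79,470/250 = 317.880; p = 1005; 1 − d/p = 0.68370
EPQ = √(2DS / (H(1 − d/p)))
    = √(2 × 79,470 × 187 / (45.2 × 0.68370)) ≈ 980.70

981 units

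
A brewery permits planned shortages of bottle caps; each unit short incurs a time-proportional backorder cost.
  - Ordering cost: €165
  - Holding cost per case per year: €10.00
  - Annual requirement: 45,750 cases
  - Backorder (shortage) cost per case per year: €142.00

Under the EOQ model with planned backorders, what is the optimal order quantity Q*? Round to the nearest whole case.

Basic EOQ = √(2·45,750·165/10) = 1,228.719
Backorder adjustment √((H+b)/b) = √((10+142)/142) = 1.0346
Q* = 1,228.719 × 1.0346 ≈ 1,271.25

1,271 cases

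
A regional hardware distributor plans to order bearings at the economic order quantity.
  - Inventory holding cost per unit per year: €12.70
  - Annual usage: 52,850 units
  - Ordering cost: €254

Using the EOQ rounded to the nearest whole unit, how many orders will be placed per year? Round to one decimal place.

2DS/H = 2·52,850·254/12.7 = 2,114,000.00
EOQ = √2,114,000.00 ≈ 1,453.96 → Q = 1,454
N = D/Q = 52,850/1,454 ≈ 36.348 orders/yr

36.3 orders per year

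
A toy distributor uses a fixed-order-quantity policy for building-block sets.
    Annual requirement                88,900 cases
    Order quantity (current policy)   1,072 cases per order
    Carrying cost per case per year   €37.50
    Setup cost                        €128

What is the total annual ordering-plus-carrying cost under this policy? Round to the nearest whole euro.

Annual ordering cost = (D/Q)·S = (88,900/1,072) × 128 = €10,614.93
Annual holding cost  = (Q/2)·H = (1,072/2) × 37.5 = €20,100.00
Total = €10,614.93 + €20,100.00 = €30,714.93

€30,715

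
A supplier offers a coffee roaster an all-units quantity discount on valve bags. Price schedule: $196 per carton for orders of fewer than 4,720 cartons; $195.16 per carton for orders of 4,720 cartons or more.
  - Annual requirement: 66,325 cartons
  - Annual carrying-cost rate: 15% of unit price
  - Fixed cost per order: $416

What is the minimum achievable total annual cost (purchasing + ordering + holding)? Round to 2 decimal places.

H₁ = 15%×$196 = $29.4000;  H₂ = 15%×$195.16 = $29.2740
EOQ₁ = √(2×66,325×416/29.4000) = 1,370.02  (< 4,720, feasible at tier 1)
EOQ₂ = √(2×66,325×416/29.2740) = 1,372.96  (< 4,720 → use Q = 4,720 at tier-2 price)
TC(tier 1 (EOQ₁), Q≈1,370.0) = $13,039,978.56
TC(tier 2, Q≈4,720.0) = $13,018,919.23
Minimum at tier 2: $13,018,919.23

$13,018,919.23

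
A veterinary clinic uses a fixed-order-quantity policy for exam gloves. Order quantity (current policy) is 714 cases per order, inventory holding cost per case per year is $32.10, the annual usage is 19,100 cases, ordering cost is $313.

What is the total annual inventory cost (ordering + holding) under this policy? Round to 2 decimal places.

$19,832.67

Orders/yr = 19,100/714 = 26.751; ordering cost = 26.751 × $313 = $8,372.97
Average inventory = 714/2 = 357; holding cost = 357 × $32.1 = $11,459.70
Total = $8,372.97 + $11,459.70 = $19,832.67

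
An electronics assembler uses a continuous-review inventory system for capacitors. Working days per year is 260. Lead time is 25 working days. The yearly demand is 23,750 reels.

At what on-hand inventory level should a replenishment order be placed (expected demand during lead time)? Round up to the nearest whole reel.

Daily demand d = 23,750 / 260 = 91.346 reels/day
Demand during lead time = 91.346 × 25 = 2,283.65
Reorder point = 2,283.65 → round up

2,284 reels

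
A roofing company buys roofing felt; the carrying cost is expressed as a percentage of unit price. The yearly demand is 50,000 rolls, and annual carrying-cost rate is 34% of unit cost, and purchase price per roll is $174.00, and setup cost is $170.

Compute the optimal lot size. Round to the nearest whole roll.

H = i·C = 0.34 × $174 = $59.1600 per roll-year
EOQ = √(2DS/H) = √(2 × 50,000 × 170 / 59.16)
    = √(287,356.32) ≈ 536.06

536 rolls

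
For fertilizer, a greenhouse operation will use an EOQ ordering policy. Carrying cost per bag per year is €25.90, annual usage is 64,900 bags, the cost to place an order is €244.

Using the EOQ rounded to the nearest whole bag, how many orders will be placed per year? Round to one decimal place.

58.7 orders per year

2DS/H = 2·64,900·244/25.9 = 1,222,826.25
EOQ = √1,222,826.25 ≈ 1,105.81 → Q = 1,106
Orders per year = D/Q = 64,900 / 1,106 = 58.680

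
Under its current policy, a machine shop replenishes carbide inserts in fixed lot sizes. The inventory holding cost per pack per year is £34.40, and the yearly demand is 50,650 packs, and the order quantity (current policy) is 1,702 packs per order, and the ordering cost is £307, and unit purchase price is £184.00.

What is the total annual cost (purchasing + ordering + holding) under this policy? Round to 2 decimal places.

Ordering: D/Q × S = 50,650/1,702 × £307 = £9,136.05
Holding:  Q/2 × H = 1,702/2 × £34.4 = £29,274.40
Purchase cost = D·C = 50,650 × 184 = £9,319,600.00
Total = £9,136.05 + £29,274.40 + £9,319,600.00 = £9,358,010.45

£9,358,010.45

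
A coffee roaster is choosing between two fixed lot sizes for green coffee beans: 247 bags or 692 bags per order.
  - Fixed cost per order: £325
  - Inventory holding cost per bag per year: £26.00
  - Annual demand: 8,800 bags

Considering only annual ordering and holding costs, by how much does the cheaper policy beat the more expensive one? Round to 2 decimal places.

Annual cost at Q: ordering D·S/Q plus holding Q·H/2.
TC(247) = (8,800/247)×325 + (247/2)×26 = £14,789.95
TC(692) = (8,800/692)×325 + (692/2)×26 = £13,128.95
Cheaper: Q = 692.  Difference = £1,661.00

£1,661.00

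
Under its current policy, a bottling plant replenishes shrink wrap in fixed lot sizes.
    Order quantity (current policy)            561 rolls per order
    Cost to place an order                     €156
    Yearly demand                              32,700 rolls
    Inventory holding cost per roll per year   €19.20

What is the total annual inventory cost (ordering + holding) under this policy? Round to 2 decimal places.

€14,478.65

Annual ordering cost = (D/Q)·S = (32,700/561) × 156 = €9,093.05
Annual holding cost  = (Q/2)·H = (561/2) × 19.2 = €5,385.60
Total = €9,093.05 + €5,385.60 = €14,478.65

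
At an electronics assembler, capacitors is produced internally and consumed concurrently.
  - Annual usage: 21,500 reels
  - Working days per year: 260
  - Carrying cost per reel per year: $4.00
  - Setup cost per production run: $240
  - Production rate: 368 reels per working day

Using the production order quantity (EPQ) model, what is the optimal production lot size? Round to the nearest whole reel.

1,824 reels

Daily demand d = 21,500/260 = 82.692; p = 368; 1 − d/p = 0.77529
EPQ = √(2DS / (H(1 − d/p)))
    = √(2 × 21,500 × 240 / (4 × 0.77529)) ≈ 1,824.22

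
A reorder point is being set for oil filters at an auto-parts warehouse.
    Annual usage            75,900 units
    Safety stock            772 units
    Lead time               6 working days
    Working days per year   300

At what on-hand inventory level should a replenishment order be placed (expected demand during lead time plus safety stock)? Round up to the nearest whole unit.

2,290 units

Daily demand d = 75,900 / 300 = 253.000 units/day
Demand during lead time = 253.000 × 6 = 1,518.00
Reorder point = 1,518.00 + 772 = 2,290.00 → round up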